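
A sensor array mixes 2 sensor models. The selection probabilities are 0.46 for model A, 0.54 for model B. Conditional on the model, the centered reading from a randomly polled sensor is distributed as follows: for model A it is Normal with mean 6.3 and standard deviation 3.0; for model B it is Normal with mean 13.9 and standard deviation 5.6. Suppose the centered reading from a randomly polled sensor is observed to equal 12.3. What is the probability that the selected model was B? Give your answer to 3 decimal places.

Likelihoods f(12.3 | ·): A: 0.017997; B: 0.0683905.
Posterior ∝ prior × likelihood. Numerator for B: 0.54·0.0683905 = 0.0369309.
Normalizing constant: 0.46·0.017997 + 0.54·0.0683905 = 0.0452095.
P(B | observation) = 0.0369309 / 0.0452095 = 0.816883.

0.817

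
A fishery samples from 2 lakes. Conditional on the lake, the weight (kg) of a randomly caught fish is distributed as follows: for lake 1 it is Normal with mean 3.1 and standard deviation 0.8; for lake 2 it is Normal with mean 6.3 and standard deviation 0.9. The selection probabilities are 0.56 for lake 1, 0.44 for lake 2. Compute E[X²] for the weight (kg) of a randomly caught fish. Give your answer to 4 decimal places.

23.5600

For each component E[X²] = Var + (mean)², giving 1: 10.25; 2: 40.5.
Overall E[X²] = 0.56·10.25 + 0.44·40.5 = 23.56.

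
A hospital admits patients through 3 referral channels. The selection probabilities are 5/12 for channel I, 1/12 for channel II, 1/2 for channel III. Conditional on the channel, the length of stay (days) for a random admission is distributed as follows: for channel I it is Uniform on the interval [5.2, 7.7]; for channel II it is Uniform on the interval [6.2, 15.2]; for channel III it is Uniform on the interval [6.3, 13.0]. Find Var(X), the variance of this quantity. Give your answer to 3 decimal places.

5.456

Per component, I: μ=6.45, E[X²]=42.1233; II: μ=10.7, E[X²]=121.24; III: μ=9.65, E[X²]=96.8633.
E[X] = 0.416667·6.45 + 0.0833333·10.7 + 0.5·9.65 = 8.40417.
E[X²] = 0.416667·42.1233 + 0.0833333·121.24 + 0.5·96.8633 = 76.0864.
Var(X) = E[X²] − (E[X])² = 76.0864 − 70.63 = 5.45637.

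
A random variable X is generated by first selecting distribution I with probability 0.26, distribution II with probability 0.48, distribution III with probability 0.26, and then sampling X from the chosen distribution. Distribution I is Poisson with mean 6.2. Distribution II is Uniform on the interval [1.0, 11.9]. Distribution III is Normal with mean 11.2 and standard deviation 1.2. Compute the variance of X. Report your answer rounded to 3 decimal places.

11.252

Per component, I: μ=6.2, E[X²]=44.64; II: μ=6.45, E[X²]=51.5033; III: μ=11.2, E[X²]=126.88.
E[X] = 0.26·6.2 + 0.48·6.45 + 0.26·11.2 = 7.62.
E[X²] = 0.26·44.64 + 0.48·51.5033 + 0.26·126.88 = 69.3168.
Var(X) = E[X²] − (E[X])² = 69.3168 − 58.0644 = 11.2524.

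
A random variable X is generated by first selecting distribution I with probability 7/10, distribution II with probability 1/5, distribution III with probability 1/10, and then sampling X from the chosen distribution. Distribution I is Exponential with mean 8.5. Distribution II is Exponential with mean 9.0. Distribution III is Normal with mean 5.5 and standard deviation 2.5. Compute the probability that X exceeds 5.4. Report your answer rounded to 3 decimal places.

0.532

Conditional on each component, P(X > 5.4): I: 0.52978; II: 0.548812; III: 0.515953.
By total probability, P(X > 5.4) = 0.7·0.52978 + 0.2·0.548812 + 0.1·0.515953 = 0.532203.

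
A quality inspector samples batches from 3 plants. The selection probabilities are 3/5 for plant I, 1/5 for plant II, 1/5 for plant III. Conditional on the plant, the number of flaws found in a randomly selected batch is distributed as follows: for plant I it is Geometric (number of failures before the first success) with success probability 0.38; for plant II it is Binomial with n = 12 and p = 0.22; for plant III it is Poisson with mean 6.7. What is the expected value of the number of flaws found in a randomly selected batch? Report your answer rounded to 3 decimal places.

Component means — I: 1.63158; II: 2.64; III: 6.7.
E[X] = 0.6·1.63158 + 0.2·2.64 + 0.2·6.7 = 2.84695.

2.847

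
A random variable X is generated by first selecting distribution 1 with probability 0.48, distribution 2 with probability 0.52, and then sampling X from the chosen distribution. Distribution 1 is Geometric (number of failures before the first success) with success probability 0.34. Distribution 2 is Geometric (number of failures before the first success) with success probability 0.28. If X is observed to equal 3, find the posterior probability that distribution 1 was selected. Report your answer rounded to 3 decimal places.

0.463

Likelihoods P(X=3 | ·): 1: 0.0977486; 2: 0.104509.
Posterior ∝ prior × likelihood. Numerator for 1: 0.48·0.0977486 = 0.0469193.
Normalizing constant: 0.48·0.0977486 + 0.52·0.104509 = 0.101264.
P(1 | observation) = 0.0469193 / 0.101264 = 0.463336.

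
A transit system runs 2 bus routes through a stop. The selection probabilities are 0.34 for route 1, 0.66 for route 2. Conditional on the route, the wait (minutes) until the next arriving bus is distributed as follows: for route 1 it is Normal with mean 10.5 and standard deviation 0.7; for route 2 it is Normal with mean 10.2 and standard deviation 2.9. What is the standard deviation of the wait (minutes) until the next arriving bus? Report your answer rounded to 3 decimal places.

2.395

Per component, 1: μ=10.5, E[X²]=110.74; 2: μ=10.2, E[X²]=112.45.
E[X] = 0.34·10.5 + 0.66·10.2 = 10.302.
E[X²] = 0.34·110.74 + 0.66·112.45 = 111.869.
Var(X) = E[X²] − (E[X])² = 111.869 − 106.131 = 5.7374.
SD(X) = √5.7374 = 2.39529.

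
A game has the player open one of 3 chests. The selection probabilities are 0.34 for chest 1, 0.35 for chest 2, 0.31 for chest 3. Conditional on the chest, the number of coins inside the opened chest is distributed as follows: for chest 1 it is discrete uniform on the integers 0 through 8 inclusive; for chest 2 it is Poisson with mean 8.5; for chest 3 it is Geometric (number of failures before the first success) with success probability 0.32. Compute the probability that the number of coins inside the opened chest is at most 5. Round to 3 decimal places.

0.558

Conditional on each chest, P(X ≤ 5): 1: 0.666667; 2: 0.149597; 3: 0.901133.
By total probability, P(X ≤ 5) = 0.34·0.666667 + 0.35·0.149597 + 0.31·0.901133 = 0.558377.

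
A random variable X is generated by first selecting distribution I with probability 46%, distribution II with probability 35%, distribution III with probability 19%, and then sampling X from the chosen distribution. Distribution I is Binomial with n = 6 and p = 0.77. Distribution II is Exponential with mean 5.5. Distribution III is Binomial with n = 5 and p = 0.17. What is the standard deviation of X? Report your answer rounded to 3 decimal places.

3.744

Per component, I: μ=4.62, E[X²]=22.407; II: μ=5.5, E[X²]=60.5; III: μ=0.85, E[X²]=1.428.
E[X] = 0.46·4.62 + 0.35·5.5 + 0.19·0.85 = 4.2117.
E[X²] = 0.46·22.407 + 0.35·60.5 + 0.19·1.428 = 31.7535.
Var(X) = E[X²] − (E[X])² = 31.7535 − 17.7384 = 14.0151.
SD(X) = √14.0151 = 3.74368.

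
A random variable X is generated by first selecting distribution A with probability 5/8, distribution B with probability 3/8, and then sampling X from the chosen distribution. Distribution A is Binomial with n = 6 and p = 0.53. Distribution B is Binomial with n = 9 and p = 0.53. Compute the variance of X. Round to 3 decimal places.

Per component, A: μ=3.18, E[X²]=11.607; B: μ=4.77, E[X²]=24.9948.
E[X] = 0.625·3.18 + 0.375·4.77 = 3.77625.
E[X²] = 0.625·11.607 + 0.375·24.9948 = 16.6274.
Var(X) = E[X²] − (E[X])² = 16.6274 − 14.2601 = 2.36736.

2.367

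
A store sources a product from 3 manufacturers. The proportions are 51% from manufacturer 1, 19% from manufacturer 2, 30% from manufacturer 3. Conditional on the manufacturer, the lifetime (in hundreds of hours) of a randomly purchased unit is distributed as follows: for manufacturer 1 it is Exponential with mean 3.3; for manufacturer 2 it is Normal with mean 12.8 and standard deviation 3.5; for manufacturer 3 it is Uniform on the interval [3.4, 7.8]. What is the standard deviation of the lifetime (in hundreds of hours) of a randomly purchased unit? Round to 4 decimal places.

4.5689

Per component, 1: μ=3.3, E[X²]=21.78; 2: μ=12.8, E[X²]=176.09; 3: μ=5.6, E[X²]=32.9733.
E[X] = 0.51·3.3 + 0.19·12.8 + 0.3·5.6 = 5.795.
E[X²] = 0.51·21.78 + 0.19·176.09 + 0.3·32.9733 = 54.4569.
Var(X) = E[X²] − (E[X])² = 54.4569 − 33.582 = 20.8749.
SD(X) = √20.8749 = 4.5689.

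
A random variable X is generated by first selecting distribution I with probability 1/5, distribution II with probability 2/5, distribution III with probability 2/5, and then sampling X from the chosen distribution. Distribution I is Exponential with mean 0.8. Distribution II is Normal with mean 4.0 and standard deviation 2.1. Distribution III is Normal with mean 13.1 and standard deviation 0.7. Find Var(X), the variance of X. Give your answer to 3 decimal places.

28.260

Per component, I: μ=0.8, E[X²]=1.28; II: μ=4, E[X²]=20.41; III: μ=13.1, E[X²]=172.1.
E[X] = 0.2·0.8 + 0.4·4 + 0.4·13.1 = 7.
E[X²] = 0.2·1.28 + 0.4·20.41 + 0.4·172.1 = 77.26.
Var(X) = E[X²] − (E[X])² = 77.26 − 49 = 28.26.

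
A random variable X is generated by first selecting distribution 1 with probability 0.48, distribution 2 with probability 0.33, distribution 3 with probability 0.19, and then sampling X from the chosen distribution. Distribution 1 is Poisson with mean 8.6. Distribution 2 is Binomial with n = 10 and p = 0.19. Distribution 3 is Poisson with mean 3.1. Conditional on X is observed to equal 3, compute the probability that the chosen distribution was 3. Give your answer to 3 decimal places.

0.373

Likelihoods P(X=3 | ·): 1: 0.0195169; 2: 0.188294; 3: 0.223677.
Posterior ∝ prior × likelihood. Numerator for 3: 0.19·0.223677 = 0.0424986.
Normalizing constant: 0.48·0.0195169 + 0.33·0.188294 + 0.19·0.223677 = 0.114004.
P(3 | observation) = 0.0424986 / 0.114004 = 0.372782.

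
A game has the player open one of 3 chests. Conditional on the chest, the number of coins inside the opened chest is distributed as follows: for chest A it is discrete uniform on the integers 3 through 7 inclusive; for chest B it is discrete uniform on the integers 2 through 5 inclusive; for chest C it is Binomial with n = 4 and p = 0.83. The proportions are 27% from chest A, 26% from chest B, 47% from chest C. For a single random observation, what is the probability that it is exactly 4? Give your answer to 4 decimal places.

Conditional on each chest, P(X = 4): A: 0.2; B: 0.25; C: 0.474583.
By total probability, P(X = 4) = 0.27·0.2 + 0.26·0.25 + 0.47·0.474583 = 0.342054.

0.3421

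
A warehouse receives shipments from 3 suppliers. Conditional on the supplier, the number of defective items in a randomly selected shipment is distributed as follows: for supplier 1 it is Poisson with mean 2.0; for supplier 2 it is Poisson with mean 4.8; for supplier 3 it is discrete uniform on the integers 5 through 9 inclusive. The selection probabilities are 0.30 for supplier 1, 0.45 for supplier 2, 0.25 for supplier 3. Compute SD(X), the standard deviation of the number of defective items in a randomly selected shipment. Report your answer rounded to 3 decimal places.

Per component, 1: μ=2, E[X²]=6; 2: μ=4.8, E[X²]=27.84; 3: μ=7, E[X²]=51.
E[X] = 0.3·2 + 0.45·4.8 + 0.25·7 = 4.51.
E[X²] = 0.3·6 + 0.45·27.84 + 0.25·51 = 27.078.
Var(X) = E[X²] − (E[X])² = 27.078 − 20.3401 = 6.7379.
SD(X) = √6.7379 = 2.59575.

2.596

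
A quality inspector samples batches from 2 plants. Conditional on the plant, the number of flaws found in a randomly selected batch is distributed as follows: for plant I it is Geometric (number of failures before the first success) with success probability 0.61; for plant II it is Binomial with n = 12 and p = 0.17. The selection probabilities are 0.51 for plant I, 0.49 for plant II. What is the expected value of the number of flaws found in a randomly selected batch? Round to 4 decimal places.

Component means — I: 0.639344; II: 2.04.
E[X] = 0.51·0.639344 + 0.49·2.04 = 1.32567.

1.3257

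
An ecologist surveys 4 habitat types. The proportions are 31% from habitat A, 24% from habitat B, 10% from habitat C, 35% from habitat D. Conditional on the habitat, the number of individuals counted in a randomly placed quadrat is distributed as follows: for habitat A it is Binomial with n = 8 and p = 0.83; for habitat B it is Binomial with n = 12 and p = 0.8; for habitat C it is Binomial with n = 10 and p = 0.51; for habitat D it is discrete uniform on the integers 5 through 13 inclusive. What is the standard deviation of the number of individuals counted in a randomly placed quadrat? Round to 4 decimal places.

2.4025

Per component, A: μ=6.64, E[X²]=45.2184; B: μ=9.6, E[X²]=94.08; C: μ=5.1, E[X²]=28.509; D: μ=9, E[X²]=87.6667.
E[X] = 0.31·6.64 + 0.24·9.6 + 0.1·5.1 + 0.35·9 = 8.0224.
E[X²] = 0.31·45.2184 + 0.24·94.08 + 0.1·28.509 + 0.35·87.6667 = 70.1311.
Var(X) = E[X²] − (E[X])² = 70.1311 − 64.3589 = 5.77224.
SD(X) = √5.77224 = 2.40255.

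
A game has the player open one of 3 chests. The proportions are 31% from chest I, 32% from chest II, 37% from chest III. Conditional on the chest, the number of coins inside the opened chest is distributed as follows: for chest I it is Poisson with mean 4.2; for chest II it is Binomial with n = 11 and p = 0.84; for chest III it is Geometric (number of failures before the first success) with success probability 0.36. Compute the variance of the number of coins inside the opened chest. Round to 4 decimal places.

13.3881

Per component, I: μ=4.2, E[X²]=21.84; II: μ=9.24, E[X²]=86.856; III: μ=1.77778, E[X²]=8.09877.
E[X] = 0.31·4.2 + 0.32·9.24 + 0.37·1.77778 = 4.91658.
E[X²] = 0.31·21.84 + 0.32·86.856 + 0.37·8.09877 = 37.5609.
Var(X) = E[X²] − (E[X])² = 37.5609 − 24.1727 = 13.3881.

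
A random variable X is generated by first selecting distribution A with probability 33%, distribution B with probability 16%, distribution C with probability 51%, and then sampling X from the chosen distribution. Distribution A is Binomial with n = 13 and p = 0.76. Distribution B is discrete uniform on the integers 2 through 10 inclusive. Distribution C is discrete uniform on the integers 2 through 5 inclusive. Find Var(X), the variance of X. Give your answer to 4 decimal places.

10.6421

Per component, A: μ=9.88, E[X²]=99.9856; B: μ=6, E[X²]=42.6667; C: μ=3.5, E[X²]=13.5.
E[X] = 0.33·9.88 + 0.16·6 + 0.51·3.5 = 6.0054.
E[X²] = 0.33·99.9856 + 0.16·42.6667 + 0.51·13.5 = 46.7069.
Var(X) = E[X²] − (E[X])² = 46.7069 − 36.0648 = 10.6421.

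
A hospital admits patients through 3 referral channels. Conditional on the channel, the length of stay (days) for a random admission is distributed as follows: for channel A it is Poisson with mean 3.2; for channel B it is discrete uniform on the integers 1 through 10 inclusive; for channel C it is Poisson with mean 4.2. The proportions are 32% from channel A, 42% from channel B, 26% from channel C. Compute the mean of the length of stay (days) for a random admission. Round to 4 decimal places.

4.4260

Component means — A: 3.2; B: 5.5; C: 4.2.
E[X] = 0.32·3.2 + 0.42·5.5 + 0.26·4.2 = 4.426.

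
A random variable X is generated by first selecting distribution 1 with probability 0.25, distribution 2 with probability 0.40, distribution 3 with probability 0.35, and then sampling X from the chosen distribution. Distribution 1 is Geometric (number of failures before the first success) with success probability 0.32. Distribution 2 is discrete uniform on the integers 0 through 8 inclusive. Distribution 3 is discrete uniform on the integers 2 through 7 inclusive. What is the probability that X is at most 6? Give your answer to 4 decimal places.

0.8360

Conditional on each component, P(X ≤ 6): 1: 0.93277; 2: 0.777778; 3: 0.833333.
By total probability, P(X ≤ 6) = 0.25·0.93277 + 0.4·0.777778 + 0.35·0.833333 = 0.83597.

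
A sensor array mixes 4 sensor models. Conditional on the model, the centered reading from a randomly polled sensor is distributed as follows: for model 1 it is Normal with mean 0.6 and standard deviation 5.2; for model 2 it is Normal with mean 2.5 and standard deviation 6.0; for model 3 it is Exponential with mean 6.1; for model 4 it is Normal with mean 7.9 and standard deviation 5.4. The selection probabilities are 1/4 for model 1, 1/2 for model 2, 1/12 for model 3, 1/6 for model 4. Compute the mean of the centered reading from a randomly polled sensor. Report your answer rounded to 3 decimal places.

3.225

Component means — 1: 0.6; 2: 2.5; 3: 6.1; 4: 7.9.
E[X] = 0.25·0.6 + 0.5·2.5 + 0.0833333·6.1 + 0.166667·7.9 = 3.225.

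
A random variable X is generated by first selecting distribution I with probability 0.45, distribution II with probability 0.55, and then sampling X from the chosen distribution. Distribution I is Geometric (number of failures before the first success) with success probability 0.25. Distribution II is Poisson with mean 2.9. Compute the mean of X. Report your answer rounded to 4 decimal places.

Component means — I: 3; II: 2.9.
E[X] = 0.45·3 + 0.55·2.9 = 2.945.

2.9450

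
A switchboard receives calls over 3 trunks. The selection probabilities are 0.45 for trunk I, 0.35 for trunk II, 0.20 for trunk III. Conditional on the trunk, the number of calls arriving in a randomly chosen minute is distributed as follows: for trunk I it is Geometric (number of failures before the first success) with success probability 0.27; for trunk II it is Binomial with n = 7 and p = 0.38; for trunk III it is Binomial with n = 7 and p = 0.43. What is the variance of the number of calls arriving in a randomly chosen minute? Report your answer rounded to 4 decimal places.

5.4439

Per component, I: μ=2.7037, E[X²]=17.3237; II: μ=2.66, E[X²]=8.7248; III: μ=3.01, E[X²]=10.7758.
E[X] = 0.45·2.7037 + 0.35·2.66 + 0.2·3.01 = 2.74967.
E[X²] = 0.45·17.3237 + 0.35·8.7248 + 0.2·10.7758 = 13.0045.
Var(X) = E[X²] − (E[X])² = 13.0045 − 7.56067 = 5.44385.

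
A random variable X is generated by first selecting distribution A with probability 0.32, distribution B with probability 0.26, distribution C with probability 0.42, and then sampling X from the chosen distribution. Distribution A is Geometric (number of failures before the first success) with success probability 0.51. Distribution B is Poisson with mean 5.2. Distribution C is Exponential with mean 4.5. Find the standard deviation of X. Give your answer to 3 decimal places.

Per component, A: μ=0.960784, E[X²]=2.807; B: μ=5.2, E[X²]=32.24; C: μ=4.5, E[X²]=40.5.
E[X] = 0.32·0.960784 + 0.26·5.2 + 0.42·4.5 = 3.54945.
E[X²] = 0.32·2.807 + 0.26·32.24 + 0.42·40.5 = 26.2906.
Var(X) = E[X²] − (E[X])² = 26.2906 − 12.5986 = 13.692.
SD(X) = √13.692 = 3.70028.

3.700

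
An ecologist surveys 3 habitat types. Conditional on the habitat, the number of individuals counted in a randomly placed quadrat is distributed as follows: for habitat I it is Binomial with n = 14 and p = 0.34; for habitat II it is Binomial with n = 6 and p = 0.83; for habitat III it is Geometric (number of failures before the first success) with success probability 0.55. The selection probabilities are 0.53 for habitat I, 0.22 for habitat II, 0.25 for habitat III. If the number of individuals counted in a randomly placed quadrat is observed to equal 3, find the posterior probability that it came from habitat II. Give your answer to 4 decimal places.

0.1196

Likelihoods P(X=3 | ·): I: 0.148089; II: 0.0561838; III: 0.0501187.
Posterior ∝ prior × likelihood. Numerator for II: 0.22·0.0561838 = 0.0123604.
Normalizing constant: 0.53·0.148089 + 0.22·0.0561838 + 0.25·0.0501187 = 0.103377.
P(II | observation) = 0.0123604 / 0.103377 = 0.119567.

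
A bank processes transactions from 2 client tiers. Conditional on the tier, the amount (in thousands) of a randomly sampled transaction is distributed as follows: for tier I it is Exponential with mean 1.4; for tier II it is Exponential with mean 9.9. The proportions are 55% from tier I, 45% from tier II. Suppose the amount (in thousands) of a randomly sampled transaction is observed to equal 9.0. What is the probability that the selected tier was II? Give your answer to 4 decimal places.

0.9665

Likelihoods f(9.0 | ·): I: 0.0011534; II: 0.040696.
Posterior ∝ prior × likelihood. Numerator for II: 0.45·0.040696 = 0.0183132.
Normalizing constant: 0.55·0.0011534 + 0.45·0.040696 = 0.0189476.
P(II | observation) = 0.0183132 / 0.0189476 = 0.96652.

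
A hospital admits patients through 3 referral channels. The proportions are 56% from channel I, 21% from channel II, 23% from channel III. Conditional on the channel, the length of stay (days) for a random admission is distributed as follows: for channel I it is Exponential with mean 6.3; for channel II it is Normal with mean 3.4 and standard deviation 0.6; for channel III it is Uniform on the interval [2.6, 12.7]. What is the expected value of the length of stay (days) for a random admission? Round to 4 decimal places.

6.0015

Component means — I: 6.3; II: 3.4; III: 7.65.
E[X] = 0.56·6.3 + 0.21·3.4 + 0.23·7.65 = 6.0015.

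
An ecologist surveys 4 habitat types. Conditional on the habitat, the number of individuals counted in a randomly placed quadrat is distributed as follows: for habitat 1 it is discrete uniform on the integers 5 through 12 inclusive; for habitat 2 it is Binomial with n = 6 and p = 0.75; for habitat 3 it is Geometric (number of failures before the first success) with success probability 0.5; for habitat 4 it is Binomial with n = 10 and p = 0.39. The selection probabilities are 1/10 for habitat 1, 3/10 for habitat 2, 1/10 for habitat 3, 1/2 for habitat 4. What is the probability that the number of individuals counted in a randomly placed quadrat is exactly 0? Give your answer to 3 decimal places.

Conditional on each habitat, P(X = 0): 1: 0; 2: 0.000244141; 3: 0.5; 4: 0.00713343.
By total probability, P(X = 0) = 0.1·0 + 0.3·0.000244141 + 0.1·0.5 + 0.5·0.00713343 = 0.05364.

0.054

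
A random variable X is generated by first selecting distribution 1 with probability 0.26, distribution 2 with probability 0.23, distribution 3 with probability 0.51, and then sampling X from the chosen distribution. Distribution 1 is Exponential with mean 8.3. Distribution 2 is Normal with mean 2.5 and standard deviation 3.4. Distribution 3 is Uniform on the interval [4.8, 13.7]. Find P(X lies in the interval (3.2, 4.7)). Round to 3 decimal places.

Conditional on each component, P(3.2 < X < 4.7): 1: 0.11244; 2: 0.159644; 3: 0.
By total probability, P(3.2 < X < 4.7) = 0.26·0.11244 + 0.23·0.159644 + 0.51·0 = 0.0659527.

0.066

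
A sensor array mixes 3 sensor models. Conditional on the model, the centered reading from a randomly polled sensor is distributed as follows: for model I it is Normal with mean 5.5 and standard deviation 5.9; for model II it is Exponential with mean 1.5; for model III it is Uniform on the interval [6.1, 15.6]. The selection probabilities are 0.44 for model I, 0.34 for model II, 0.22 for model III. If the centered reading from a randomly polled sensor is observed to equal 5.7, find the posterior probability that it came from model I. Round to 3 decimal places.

0.854

Likelihoods f(5.7 | ·): I: 0.0675785; II: 0.0149138; III: 0.
Posterior ∝ prior × likelihood. Numerator for I: 0.44·0.0675785 = 0.0297345.
Normalizing constant: 0.44·0.0675785 + 0.34·0.0149138 + 0.22·0 = 0.0348052.
P(I | observation) = 0.0297345 / 0.0348052 = 0.854312.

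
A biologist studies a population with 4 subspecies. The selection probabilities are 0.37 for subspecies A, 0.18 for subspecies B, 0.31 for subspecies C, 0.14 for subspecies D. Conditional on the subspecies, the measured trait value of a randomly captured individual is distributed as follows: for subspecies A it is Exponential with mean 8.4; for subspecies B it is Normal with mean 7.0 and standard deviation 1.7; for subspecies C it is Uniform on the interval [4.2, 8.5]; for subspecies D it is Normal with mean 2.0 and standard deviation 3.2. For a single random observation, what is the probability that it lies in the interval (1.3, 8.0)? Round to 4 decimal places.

Conditional on each subspecies, P(1.3 < X < 8.0): A: 0.470798; B: 0.721413; C: 0.883721; D: 0.556181.
By total probability, P(1.3 < X < 8.0) = 0.37·0.470798 + 0.18·0.721413 + 0.31·0.883721 + 0.14·0.556181 = 0.655868.

0.6559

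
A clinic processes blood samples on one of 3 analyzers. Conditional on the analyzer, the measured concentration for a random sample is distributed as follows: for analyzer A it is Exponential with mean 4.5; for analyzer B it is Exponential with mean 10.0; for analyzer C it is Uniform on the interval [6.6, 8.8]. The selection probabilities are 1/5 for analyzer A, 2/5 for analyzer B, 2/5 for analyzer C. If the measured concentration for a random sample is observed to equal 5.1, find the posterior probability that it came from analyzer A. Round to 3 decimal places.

Likelihoods f(5.1 | ·): A: 0.0715463; B: 0.0600496; C: 0.
Posterior ∝ prior × likelihood. Numerator for A: 0.2·0.0715463 = 0.0143093.
Normalizing constant: 0.2·0.0715463 + 0.4·0.0600496 + 0.4·0 = 0.0383291.
P(A | observation) = 0.0143093 / 0.0383291 = 0.373326.

0.373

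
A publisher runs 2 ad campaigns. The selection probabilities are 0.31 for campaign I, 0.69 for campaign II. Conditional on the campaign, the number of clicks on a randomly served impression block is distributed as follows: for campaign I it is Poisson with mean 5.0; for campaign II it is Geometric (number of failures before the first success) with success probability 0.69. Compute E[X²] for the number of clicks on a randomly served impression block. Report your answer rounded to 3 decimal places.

For each component E[X²] = Var + (mean)², giving I: 30; II: 0.852972.
Overall E[X²] = 0.31·30 + 0.69·0.852972 = 9.88855.

9.889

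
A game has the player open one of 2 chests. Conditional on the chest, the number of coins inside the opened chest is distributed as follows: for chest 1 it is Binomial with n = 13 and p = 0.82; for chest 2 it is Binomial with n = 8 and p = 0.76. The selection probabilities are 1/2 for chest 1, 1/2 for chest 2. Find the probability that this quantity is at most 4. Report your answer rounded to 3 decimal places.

0.050

Conditional on each chest, P(X ≤ 4): 1: 7.01029e-05; 2: 0.100436.
By total probability, P(X ≤ 4) = 0.5·7.01029e-05 + 0.5·0.100436 = 0.0502531.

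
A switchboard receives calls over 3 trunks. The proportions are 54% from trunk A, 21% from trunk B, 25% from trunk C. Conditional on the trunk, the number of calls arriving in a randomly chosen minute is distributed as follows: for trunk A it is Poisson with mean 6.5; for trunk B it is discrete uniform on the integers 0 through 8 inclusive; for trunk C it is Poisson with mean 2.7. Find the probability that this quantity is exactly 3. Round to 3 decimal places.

0.116

Conditional on each trunk, P(X = 3): A: 0.0688137; B: 0.111111; C: 0.220468.
By total probability, P(X = 3) = 0.54·0.0688137 + 0.21·0.111111 + 0.25·0.220468 = 0.11561.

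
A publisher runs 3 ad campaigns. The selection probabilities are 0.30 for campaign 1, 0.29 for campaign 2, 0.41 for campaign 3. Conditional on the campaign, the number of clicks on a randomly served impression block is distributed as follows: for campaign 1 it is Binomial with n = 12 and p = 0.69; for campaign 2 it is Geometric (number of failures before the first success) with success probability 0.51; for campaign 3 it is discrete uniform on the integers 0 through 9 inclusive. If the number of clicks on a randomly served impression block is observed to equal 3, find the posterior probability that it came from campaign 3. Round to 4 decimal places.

0.6952

Likelihoods P(X=3 | ·): 1: 0.00191084; 2: 0.060001; 3: 0.1.
Posterior ∝ prior × likelihood. Numerator for 3: 0.41·0.1 = 0.041.
Normalizing constant: 0.3·0.00191084 + 0.29·0.060001 + 0.41·0.1 = 0.0589735.
P(3 | observation) = 0.041 / 0.0589735 = 0.695227.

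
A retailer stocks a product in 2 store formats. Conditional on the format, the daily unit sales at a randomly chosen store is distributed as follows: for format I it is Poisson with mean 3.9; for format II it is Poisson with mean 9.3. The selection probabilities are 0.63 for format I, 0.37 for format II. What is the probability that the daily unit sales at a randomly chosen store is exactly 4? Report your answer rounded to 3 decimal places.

Conditional on each format, P(X = 4): I: 0.195119; II: 0.0284959.
By total probability, P(X = 4) = 0.63·0.195119 + 0.37·0.0284959 = 0.133468.

0.133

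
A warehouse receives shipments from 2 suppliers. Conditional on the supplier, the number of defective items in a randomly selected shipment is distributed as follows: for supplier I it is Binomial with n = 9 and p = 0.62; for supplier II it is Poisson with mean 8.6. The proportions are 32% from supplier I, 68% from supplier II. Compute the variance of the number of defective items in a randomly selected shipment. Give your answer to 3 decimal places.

Per component, I: μ=5.58, E[X²]=33.2568; II: μ=8.6, E[X²]=82.56.
E[X] = 0.32·5.58 + 0.68·8.6 = 7.6336.
E[X²] = 0.32·33.2568 + 0.68·82.56 = 66.783.
Var(X) = E[X²] − (E[X])² = 66.783 − 58.2718 = 8.51113.

8.511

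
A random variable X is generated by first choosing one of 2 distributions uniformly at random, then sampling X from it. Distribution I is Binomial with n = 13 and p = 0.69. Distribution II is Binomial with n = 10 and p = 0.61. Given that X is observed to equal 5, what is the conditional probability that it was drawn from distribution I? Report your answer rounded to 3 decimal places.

Likelihoods P(X=5 | ·): I: 0.0171679; II: 0.192032.
Posterior ∝ prior × likelihood. Numerator for I: 0.5·0.0171679 = 0.00858396.
Normalizing constant: 0.5·0.0171679 + 0.5·0.192032 = 0.1046.
P(I | observation) = 0.00858396 / 0.1046 = 0.0820648.

0.082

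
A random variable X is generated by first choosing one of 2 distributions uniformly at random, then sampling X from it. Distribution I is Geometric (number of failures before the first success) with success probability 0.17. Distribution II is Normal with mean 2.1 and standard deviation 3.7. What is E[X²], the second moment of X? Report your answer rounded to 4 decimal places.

For each component E[X²] = Var + (mean)², giving I: 52.5571; II: 18.1.
Overall E[X²] = 0.5·52.5571 + 0.5·18.1 = 35.3285.

35.3285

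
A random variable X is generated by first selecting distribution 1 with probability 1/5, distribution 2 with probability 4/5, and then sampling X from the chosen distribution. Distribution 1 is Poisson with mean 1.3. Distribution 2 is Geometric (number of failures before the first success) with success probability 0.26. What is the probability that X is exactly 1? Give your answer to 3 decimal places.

0.225

Conditional on each component, P(X = 1): 1: 0.354291; 2: 0.1924.
By total probability, P(X = 1) = 0.2·0.354291 + 0.8·0.1924 = 0.224778.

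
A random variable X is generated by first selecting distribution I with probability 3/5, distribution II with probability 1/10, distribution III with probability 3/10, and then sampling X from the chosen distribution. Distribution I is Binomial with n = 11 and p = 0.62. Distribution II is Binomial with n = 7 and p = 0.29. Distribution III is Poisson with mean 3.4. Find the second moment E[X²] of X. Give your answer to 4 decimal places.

For each component E[X²] = Var + (mean)², giving I: 49.104; II: 5.5622; III: 14.96.
Overall E[X²] = 0.6·49.104 + 0.1·5.5622 + 0.3·14.96 = 34.5066.

34.5066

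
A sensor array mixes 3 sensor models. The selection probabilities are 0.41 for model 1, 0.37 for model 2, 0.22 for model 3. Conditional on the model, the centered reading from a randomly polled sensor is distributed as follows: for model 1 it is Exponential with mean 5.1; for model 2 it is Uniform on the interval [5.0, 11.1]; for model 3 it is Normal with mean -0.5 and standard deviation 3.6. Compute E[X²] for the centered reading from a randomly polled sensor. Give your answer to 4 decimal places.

49.3586

For each component E[X²] = Var + (mean)², giving 1: 52.02; 2: 67.9033; 3: 13.21.
Overall E[X²] = 0.41·52.02 + 0.37·67.9033 + 0.22·13.21 = 49.3586.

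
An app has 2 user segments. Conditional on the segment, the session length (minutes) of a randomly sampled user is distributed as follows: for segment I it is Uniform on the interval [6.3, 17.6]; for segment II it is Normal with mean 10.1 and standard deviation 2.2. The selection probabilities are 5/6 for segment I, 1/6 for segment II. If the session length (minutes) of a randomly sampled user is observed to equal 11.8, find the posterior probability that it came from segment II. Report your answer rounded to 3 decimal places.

Likelihoods f(11.8 | ·): I: 0.0884956; II: 0.134532.
Posterior ∝ prior × likelihood. Numerator for II: 0.166667·0.134532 = 0.0224221.
Normalizing constant: 0.833333·0.0884956 + 0.166667·0.134532 = 0.0961684.
P(II | observation) = 0.0224221 / 0.0961684 = 0.233154.

0.233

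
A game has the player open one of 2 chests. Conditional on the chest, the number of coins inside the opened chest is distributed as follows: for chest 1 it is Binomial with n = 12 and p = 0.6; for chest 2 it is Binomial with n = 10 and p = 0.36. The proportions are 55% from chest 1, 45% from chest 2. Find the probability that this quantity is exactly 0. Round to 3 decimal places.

Conditional on each chest, P(X = 0): 1: 1.67772e-05; 2: 0.0115292.
By total probability, P(X = 0) = 0.55·1.67772e-05 + 0.45·0.0115292 = 0.00519737.

0.005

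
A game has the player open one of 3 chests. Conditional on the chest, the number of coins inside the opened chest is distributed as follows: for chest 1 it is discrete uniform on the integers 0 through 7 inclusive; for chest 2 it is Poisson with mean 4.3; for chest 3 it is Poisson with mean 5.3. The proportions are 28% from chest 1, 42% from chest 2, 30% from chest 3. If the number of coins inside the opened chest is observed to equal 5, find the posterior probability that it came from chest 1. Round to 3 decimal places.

0.223

Likelihoods P(X=5 | ·): 1: 0.125; 2: 0.166224; 3: 0.173955.
Posterior ∝ prior × likelihood. Numerator for 1: 0.28·0.125 = 0.035.
Normalizing constant: 0.28·0.125 + 0.42·0.166224 + 0.3·0.173955 = 0.157001.
P(1 | observation) = 0.035 / 0.157001 = 0.222929.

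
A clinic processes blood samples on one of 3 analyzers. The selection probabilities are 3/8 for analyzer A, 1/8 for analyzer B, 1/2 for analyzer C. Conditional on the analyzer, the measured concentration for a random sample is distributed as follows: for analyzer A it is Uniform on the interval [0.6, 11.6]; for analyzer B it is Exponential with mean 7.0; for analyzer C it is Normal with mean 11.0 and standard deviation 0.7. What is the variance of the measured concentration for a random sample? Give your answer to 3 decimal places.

Per component, A: μ=6.1, E[X²]=47.2933; B: μ=7, E[X²]=98; C: μ=11, E[X²]=121.49.
E[X] = 0.375·6.1 + 0.125·7 + 0.5·11 = 8.6625.
E[X²] = 0.375·47.2933 + 0.125·98 + 0.5·121.49 = 90.73.
Var(X) = E[X²] − (E[X])² = 90.73 − 75.0389 = 15.6911.

15.691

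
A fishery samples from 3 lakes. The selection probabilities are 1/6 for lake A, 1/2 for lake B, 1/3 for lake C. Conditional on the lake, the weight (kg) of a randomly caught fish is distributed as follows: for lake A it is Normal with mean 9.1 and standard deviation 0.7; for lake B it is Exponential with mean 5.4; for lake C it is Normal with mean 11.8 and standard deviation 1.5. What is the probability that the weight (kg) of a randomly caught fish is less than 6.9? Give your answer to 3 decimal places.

Conditional on each lake, P(X < 6.9): A: 0.000836537; B: 0.721344; C: 0.000544109.
By total probability, P(X < 6.9) = 0.166667·0.000836537 + 0.5·0.721344 + 0.333333·0.000544109 = 0.360993.

0.361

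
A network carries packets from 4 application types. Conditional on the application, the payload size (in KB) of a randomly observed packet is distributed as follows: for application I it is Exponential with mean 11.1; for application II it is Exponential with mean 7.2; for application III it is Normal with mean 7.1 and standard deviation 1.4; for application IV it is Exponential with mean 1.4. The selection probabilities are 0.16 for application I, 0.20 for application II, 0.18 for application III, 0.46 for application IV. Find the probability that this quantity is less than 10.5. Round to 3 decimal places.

Conditional on each application, P(X < 10.5): I: 0.611688; II: 0.767376; III: 0.992421; IV: 0.999447.
By total probability, P(X < 10.5) = 0.16·0.611688 + 0.2·0.767376 + 0.18·0.992421 + 0.46·0.999447 = 0.889727.

0.890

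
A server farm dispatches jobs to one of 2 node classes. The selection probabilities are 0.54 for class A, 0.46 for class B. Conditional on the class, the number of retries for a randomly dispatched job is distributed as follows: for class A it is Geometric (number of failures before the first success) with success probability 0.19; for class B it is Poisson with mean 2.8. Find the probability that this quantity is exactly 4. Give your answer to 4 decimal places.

Conditional on each class, P(X = 4): A: 0.0817888; B: 0.155739.
By total probability, P(X = 4) = 0.54·0.0817888 + 0.46·0.155739 = 0.115806.

0.1158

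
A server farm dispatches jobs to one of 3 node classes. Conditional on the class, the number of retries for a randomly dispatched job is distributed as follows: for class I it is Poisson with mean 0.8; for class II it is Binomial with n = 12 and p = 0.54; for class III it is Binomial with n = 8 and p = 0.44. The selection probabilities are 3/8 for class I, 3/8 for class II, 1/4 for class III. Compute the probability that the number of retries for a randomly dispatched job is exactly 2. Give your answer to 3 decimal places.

0.099

Conditional on each class, P(X = 2): I: 0.143785; II: 0.00816413; III: 0.167183.
By total probability, P(X = 2) = 0.375·0.143785 + 0.375·0.00816413 + 0.25·0.167183 = 0.0987767.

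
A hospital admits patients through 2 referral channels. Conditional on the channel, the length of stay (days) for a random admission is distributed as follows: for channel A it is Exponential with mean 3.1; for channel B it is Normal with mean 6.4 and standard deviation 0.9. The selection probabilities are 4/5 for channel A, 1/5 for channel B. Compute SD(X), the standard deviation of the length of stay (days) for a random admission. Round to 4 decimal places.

3.0972

Per component, A: μ=3.1, E[X²]=19.22; B: μ=6.4, E[X²]=41.77.
E[X] = 0.8·3.1 + 0.2·6.4 = 3.76.
E[X²] = 0.8·19.22 + 0.2·41.77 = 23.73.
Var(X) = E[X²] − (E[X])² = 23.73 − 14.1376 = 9.5924.
SD(X) = √9.5924 = 3.09716.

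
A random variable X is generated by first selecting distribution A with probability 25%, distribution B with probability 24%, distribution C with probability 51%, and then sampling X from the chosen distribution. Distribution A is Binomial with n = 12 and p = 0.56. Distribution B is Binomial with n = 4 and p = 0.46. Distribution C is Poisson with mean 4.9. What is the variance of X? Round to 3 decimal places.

Per component, A: μ=6.72, E[X²]=48.1152; B: μ=1.84, E[X²]=4.3792; C: μ=4.9, E[X²]=28.91.
E[X] = 0.25·6.72 + 0.24·1.84 + 0.51·4.9 = 4.6206.
E[X²] = 0.25·48.1152 + 0.24·4.3792 + 0.51·28.91 = 27.8239.
Var(X) = E[X²] − (E[X])² = 27.8239 − 21.3499 = 6.47396.

6.474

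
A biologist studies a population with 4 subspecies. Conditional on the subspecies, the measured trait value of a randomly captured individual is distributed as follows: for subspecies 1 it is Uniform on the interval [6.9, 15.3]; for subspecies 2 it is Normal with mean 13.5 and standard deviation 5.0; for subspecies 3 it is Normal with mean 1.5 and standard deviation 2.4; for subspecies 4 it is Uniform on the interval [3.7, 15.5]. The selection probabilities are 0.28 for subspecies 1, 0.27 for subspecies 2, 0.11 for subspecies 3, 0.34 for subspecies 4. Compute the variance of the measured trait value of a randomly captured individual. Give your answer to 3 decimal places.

Per component, 1: μ=11.1, E[X²]=129.09; 2: μ=13.5, E[X²]=207.25; 3: μ=1.5, E[X²]=8.01; 4: μ=9.6, E[X²]=103.763.
E[X] = 0.28·11.1 + 0.27·13.5 + 0.11·1.5 + 0.34·9.6 = 10.182.
E[X²] = 0.28·129.09 + 0.27·207.25 + 0.11·8.01 + 0.34·103.763 = 128.263.
Var(X) = E[X²] − (E[X])² = 128.263 − 103.673 = 24.5902.

24.590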